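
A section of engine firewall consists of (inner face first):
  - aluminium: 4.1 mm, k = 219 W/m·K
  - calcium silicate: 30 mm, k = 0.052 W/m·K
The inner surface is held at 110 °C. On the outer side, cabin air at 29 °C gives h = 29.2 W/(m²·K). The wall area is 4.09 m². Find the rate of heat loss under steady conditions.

Q ≈ 542 W

Model the wall as resistances in series:
R_aluminium = L/(kA) = 0.0041/(219×4.09) = 4.577×10^-6 K/W
R_calcium silicate = L/(kA) = 0.03/(0.052×4.09) = 0.1411 K/W
R_outer film = 1/(h_o·A) = 1/(29.2×4.09) = 0.008373 K/W
R_total = 0.1494 K/W
Q = ΔT / R_total = 81 / 0.1494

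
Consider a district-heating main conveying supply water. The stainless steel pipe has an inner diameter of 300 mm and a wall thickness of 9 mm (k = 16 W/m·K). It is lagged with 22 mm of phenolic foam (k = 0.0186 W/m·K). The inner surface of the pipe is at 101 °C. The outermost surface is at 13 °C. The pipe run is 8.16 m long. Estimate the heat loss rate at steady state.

Per-layer cylindrical resistances, series-summed:
R_stainless steel pipe wall = ln(159/150)/(2π×16×8.16) = 7.103×10^-5 K/W
R_phenolic foam = ln(181/159)/(2π×0.0186×8.16) = 0.1359 K/W
R_total = 0.136 K/W
Q = ΔT/R_total = 88/0.136

Q ≈ 647 W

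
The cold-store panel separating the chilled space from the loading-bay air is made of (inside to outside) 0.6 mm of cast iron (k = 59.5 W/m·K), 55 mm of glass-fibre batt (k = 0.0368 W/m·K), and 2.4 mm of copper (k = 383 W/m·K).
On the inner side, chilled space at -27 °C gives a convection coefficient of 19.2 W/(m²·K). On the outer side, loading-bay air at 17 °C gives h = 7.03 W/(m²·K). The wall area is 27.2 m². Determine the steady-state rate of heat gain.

Using the resistance-network approach (series):
R_inner film = 1/(h_i·A) = 1/(19.2×27.2) = 0.001915 K/W
R_cast iron = L/(kA) = 0.0006/(59.5×27.2) = 3.707×10^-7 K/W
R_glass-fibre batt = L/(kA) = 0.055/(0.0368×27.2) = 0.05495 K/W
R_copper = L/(kA) = 0.0024/(383×27.2) = 2.304×10^-7 K/W
R_outer film = 1/(h_o·A) = 1/(7.03×27.2) = 0.00523 K/W
R_total = 0.06209 K/W
Q = ΔT / R_total = 44 / 0.06209

Q ≈ 709 W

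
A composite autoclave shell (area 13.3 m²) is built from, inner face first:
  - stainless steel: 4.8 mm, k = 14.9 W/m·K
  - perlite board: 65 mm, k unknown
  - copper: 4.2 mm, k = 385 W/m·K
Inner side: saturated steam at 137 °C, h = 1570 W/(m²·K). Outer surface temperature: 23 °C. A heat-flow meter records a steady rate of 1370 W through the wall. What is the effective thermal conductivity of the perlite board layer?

Model the wall as resistances in series:
R_inner film = 1/(h_i·A) = 1/(1570×13.3) = 4.789×10^-5 K/W
R_stainless steel = L/(kA) = 0.0048/(14.9×13.3) = 2.422×10^-5 K/W
R_copper = L/(kA) = 0.0042/(385×13.3) = 8.202×10^-7 K/W
Sum of known resistances R_other = 7.293×10^-5 K/W
Total R = ΔT/Q = 114/1370 = 0.08321 K/W
R_perlite board = R_total − R_other = 0.08314 K/W
k = L/(R·A) = 0.065/(0.08314×13.3)

k ≈ 0.0588 W/(m·K)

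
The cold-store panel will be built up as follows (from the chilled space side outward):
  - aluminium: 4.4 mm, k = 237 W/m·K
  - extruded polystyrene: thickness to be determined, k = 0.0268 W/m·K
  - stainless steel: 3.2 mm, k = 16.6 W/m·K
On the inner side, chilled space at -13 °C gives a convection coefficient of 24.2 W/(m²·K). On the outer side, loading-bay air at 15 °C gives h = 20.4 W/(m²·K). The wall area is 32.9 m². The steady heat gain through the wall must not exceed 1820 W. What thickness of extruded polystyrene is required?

Model the wall as resistances in series:
R_inner film = 1/(h_i·A) = 1/(24.2×32.9) = 0.001256 K/W
R_aluminium = L/(kA) = 0.0044/(237×32.9) = 5.643×10^-7 K/W
R_stainless steel = L/(kA) = 0.0032/(16.6×32.9) = 5.859×10^-6 K/W
R_outer film = 1/(h_o·A) = 1/(20.4×32.9) = 0.00149 K/W
Sum of the known resistances R_other = 0.002752 K/W
Required total resistance R_tot = ΔT/Q_allow = 28/1820 = 0.01538 K/W
R_extruded polystyrene = R_tot − R_other = 0.01263 K/W
L = R·k·A = 0.01263×0.0268×32.9

L ≈ 11.1 mm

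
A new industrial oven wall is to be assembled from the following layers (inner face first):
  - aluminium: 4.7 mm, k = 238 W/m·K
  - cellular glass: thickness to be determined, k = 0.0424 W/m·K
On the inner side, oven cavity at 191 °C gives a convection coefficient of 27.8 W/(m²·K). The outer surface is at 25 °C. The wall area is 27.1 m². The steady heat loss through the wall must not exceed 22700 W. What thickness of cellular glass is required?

Thermal resistances in series:
R_inner film = 1/(h_i·A) = 1/(27.8×27.1) = 0.001327 K/W
R_aluminium = L/(kA) = 0.0047/(238×27.1) = 7.287×10^-7 K/W
Sum of the known resistances R_other = 0.001328 K/W
Required total resistance R_tot = ΔT/Q_allow = 166/22700 = 0.007313 K/W
R_cellular glass = R_tot − R_other = 0.005985 K/W
L = R·k·A = 0.005985×0.0424×27.1

L ≈ 6.88 mm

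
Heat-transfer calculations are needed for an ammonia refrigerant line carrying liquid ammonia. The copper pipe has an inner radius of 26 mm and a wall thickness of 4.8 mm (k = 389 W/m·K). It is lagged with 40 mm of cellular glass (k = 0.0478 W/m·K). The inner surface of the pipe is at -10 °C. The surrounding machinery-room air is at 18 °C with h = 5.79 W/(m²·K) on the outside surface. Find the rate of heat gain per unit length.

For a radial system each layer contributes R = ln(r_out/r_in)/(2πkL); films add R = 1/(hA).
R_copper pipe wall = ln(30.8/26)/(2π×389×1) = 6.932×10^-5 K/W
R_cellular glass = ln(70.8/30.8)/(2π×0.0478×1) = 2.771 K/W
R_outer film = 1/(h_o·2πr_oL) = 1/(5.79×2π×0.0708×1) = 0.3882 K/W
R_total = 3.16 K/W
Q = ΔT/R_total = 28/3.16

q′ ≈ 8.86 W/m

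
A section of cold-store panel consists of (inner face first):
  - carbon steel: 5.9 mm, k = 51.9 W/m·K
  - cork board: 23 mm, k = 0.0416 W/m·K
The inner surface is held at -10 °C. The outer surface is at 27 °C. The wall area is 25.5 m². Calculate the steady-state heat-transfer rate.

Using the resistance-network approach (series):
R_carbon steel = L/(kA) = 0.0059/(51.9×25.5) = 4.458×10^-6 K/W
R_cork board = L/(kA) = 0.023/(0.0416×25.5) = 0.02168 K/W
R_total = 0.02169 K/W
Q = ΔT / R_total = 37 / 0.02169

Q ≈ 1710 W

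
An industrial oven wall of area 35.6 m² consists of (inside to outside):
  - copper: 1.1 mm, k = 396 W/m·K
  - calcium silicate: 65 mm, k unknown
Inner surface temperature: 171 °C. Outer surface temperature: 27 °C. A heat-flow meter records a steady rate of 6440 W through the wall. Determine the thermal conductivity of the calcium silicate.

Series thermal resistances:
R_copper = L/(kA) = 0.0011/(396×35.6) = 7.803×10^-8 K/W
Sum of known resistances R_other = 7.803×10^-8 K/W
Total R = ΔT/Q = 144/6440 = 0.02236 K/W
R_calcium silicate = R_total − R_other = 0.02236 K/W
k = L/(R·A) = 0.065/(0.02236×35.6)

k ≈ 0.0817 W/(m·K)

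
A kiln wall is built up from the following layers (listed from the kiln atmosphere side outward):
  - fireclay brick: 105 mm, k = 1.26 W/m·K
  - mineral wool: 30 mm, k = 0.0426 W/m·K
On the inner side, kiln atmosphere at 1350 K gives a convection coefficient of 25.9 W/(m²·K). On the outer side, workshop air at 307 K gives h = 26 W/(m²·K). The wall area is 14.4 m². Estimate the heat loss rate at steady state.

Q ≈ 17400 W

Treating each layer as a thermal resistance in series:
R_inner film = 1/(h_i·A) = 1/(25.9×14.4) = 0.002681 K/W
R_fireclay brick = L/(kA) = 0.105/(1.26×14.4) = 0.005787 K/W
R_mineral wool = L/(kA) = 0.03/(0.0426×14.4) = 0.0489 K/W
R_outer film = 1/(h_o·A) = 1/(26×14.4) = 0.002671 K/W
R_total = 0.06004 K/W
Q = ΔT / R_total = 1043 / 0.06004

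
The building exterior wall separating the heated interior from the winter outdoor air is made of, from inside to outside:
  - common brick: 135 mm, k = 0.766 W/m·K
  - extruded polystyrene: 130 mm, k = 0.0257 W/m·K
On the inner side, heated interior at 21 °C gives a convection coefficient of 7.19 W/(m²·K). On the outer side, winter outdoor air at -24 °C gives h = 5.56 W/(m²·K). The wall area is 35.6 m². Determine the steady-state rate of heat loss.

Q ≈ 288 W

Using the resistance-network approach (series):
R_inner film = 1/(h_i·A) = 1/(7.19×35.6) = 0.003907 K/W
R_common brick = L/(kA) = 0.135/(0.766×35.6) = 0.004951 K/W
R_extruded polystyrene = L/(kA) = 0.13/(0.0257×35.6) = 0.1421 K/W
R_outer film = 1/(h_o·A) = 1/(5.56×35.6) = 0.005052 K/W
R_total = 0.156 K/W
Q = ΔT / R_total = 45 / 0.156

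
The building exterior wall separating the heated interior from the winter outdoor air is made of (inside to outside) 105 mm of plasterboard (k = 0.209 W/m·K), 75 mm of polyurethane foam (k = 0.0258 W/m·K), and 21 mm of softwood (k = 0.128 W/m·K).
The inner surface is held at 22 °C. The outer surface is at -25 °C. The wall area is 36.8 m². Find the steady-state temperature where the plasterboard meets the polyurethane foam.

T ≈ 15.4 °C

Model the wall as resistances in series:
R_plasterboard = L/(kA) = 0.105/(0.209×36.8) = 0.01365 K/W
R_polyurethane foam = L/(kA) = 0.075/(0.0258×36.8) = 0.07899 K/W
R_softwood = L/(kA) = 0.021/(0.128×36.8) = 0.004458 K/W
R_total = 0.0971 K/W;  Q = ΔT/R_total = 47/0.0971 = 484 W
T_interface = T_inner − Q·ΣR(inner→interface) = 22 − 484×0.01365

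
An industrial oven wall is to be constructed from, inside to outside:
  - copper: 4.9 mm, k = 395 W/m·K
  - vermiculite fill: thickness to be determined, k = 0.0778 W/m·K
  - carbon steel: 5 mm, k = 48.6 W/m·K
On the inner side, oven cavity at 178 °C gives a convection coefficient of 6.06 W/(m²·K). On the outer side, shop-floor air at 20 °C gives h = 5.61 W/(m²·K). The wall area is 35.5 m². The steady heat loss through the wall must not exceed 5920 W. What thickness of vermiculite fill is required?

Thermal resistances in series:
R_inner film = 1/(h_i·A) = 1/(6.06×35.5) = 0.004648 K/W
R_copper = L/(kA) = 0.0049/(395×35.5) = 3.494×10^-7 K/W
R_carbon steel = L/(kA) = 0.005/(48.6×35.5) = 2.898×10^-6 K/W
R_outer film = 1/(h_o·A) = 1/(5.61×35.5) = 0.005021 K/W
Sum of the known resistances R_other = 0.009673 K/W
Required total resistance R_tot = ΔT/Q_allow = 158/5920 = 0.02669 K/W
R_vermiculite fill = R_tot − R_other = 0.01702 K/W
L = R·k·A = 0.01702×0.0778×35.5

L ≈ 47 mm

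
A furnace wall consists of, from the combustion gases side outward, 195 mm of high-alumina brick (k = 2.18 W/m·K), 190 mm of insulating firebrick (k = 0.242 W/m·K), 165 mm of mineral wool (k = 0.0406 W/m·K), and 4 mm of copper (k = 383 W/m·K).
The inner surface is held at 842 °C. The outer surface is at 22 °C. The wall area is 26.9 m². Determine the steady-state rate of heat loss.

Q ≈ 4470 W

Series thermal resistances:
R_high-alumina brick = L/(kA) = 0.195/(2.18×26.9) = 0.003325 K/W
R_insulating firebrick = L/(kA) = 0.19/(0.242×26.9) = 0.02919 K/W
R_mineral wool = L/(kA) = 0.165/(0.0406×26.9) = 0.1511 K/W
R_copper = L/(kA) = 0.004/(383×26.9) = 3.882×10^-7 K/W
R_total = 0.1836 K/W
Q = ΔT / R_total = 820 / 0.1836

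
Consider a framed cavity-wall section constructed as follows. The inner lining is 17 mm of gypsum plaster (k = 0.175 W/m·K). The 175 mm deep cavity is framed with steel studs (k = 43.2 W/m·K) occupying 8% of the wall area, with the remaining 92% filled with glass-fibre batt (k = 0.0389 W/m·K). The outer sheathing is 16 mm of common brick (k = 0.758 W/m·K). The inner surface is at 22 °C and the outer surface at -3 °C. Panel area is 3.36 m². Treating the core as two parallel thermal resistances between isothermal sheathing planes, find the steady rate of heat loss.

Q ≈ 499 W

Sheathing layers in series; stud and cavity paths in parallel between them.
R_inner = 0.017/(0.175×3.36) = 0.02891 K/W
R_stud  = 0.175/(43.2×0.08×3.36) = 0.01507 K/W
R_cav   = 0.175/(0.0389×0.92×3.36) = 1.455 K/W
1/R_core = 1/R_stud + 1/R_cav → R_core = 0.01492 K/W
R_outer = 0.016/(0.758×3.36) = 0.006282 K/W
R_total = 0.05011 K/W
Q = ΔT/R_total = 25/0.05011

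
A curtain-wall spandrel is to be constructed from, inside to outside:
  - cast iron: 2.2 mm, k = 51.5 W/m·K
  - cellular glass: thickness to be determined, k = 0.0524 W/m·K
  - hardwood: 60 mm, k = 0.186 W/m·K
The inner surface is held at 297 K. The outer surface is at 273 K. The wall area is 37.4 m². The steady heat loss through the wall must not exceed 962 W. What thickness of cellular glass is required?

L ≈ 32 mm

Series thermal resistances:
R_cast iron = L/(kA) = 0.0022/(51.5×37.4) = 1.142×10^-6 K/W
R_hardwood = L/(kA) = 0.06/(0.186×37.4) = 0.008625 K/W
Sum of the known resistances R_other = 0.008626 K/W
Required total resistance R_tot = ΔT/Q_allow = 24/962 = 0.02495 K/W
R_cellular glass = R_tot − R_other = 0.01632 K/W
L = R·k·A = 0.01632×0.0524×37.4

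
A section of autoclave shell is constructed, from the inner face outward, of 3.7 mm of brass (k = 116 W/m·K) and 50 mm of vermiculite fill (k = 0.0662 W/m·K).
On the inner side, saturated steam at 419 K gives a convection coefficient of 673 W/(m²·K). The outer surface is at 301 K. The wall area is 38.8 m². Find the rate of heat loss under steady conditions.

Q ≈ 6050 W

Series thermal resistances:
R_inner film = 1/(h_i·A) = 1/(673×38.8) = 3.83×10^-5 K/W
R_brass = L/(kA) = 0.0037/(116×38.8) = 8.221×10^-7 K/W
R_vermiculite fill = L/(kA) = 0.05/(0.0662×38.8) = 0.01947 K/W
R_total = 0.01951 K/W
Q = ΔT / R_total = 118 / 0.01951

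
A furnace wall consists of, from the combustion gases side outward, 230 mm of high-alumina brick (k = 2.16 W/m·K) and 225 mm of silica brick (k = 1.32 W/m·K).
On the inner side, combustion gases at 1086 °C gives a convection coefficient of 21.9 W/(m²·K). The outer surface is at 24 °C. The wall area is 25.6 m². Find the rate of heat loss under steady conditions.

Q ≈ 84300 W

Series thermal resistances:
R_inner film = 1/(h_i·A) = 1/(21.9×25.6) = 0.001784 K/W
R_high-alumina brick = L/(kA) = 0.23/(2.16×25.6) = 0.004159 K/W
R_silica brick = L/(kA) = 0.225/(1.32×25.6) = 0.006658 K/W
R_total = 0.0126 K/W
Q = ΔT / R_total = 1062 / 0.0126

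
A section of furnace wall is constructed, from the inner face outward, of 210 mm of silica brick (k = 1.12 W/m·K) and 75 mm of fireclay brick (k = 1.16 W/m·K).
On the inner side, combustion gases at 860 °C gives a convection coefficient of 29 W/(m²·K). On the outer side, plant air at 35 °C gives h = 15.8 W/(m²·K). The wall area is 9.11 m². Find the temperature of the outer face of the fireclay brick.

Series thermal resistances:
R_inner film = 1/(h_i·A) = 1/(29×9.11) = 0.003785 K/W
R_silica brick = L/(kA) = 0.21/(1.12×9.11) = 0.02058 K/W
R_fireclay brick = L/(kA) = 0.075/(1.16×9.11) = 0.007097 K/W
R_outer film = 1/(h_o·A) = 1/(15.8×9.11) = 0.006947 K/W
R_total = 0.03841 K/W;  Q = ΔT/R_total = 825/0.03841 = 21480 W
T_interface = T_inner − Q·ΣR(inner→interface) = 860 − 21500×0.03146

T ≈ 184 °C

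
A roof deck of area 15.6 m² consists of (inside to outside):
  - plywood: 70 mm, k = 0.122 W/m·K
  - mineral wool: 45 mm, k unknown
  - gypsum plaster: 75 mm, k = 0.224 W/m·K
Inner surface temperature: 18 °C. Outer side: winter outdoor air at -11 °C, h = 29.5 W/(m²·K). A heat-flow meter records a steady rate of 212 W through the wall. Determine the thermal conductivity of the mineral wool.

k ≈ 0.0378 W/(m·K)

Using the resistance-network approach (series):
R_plywood = L/(kA) = 0.07/(0.122×15.6) = 0.03678 K/W
R_gypsum plaster = L/(kA) = 0.075/(0.224×15.6) = 0.02146 K/W
R_outer film = 1/(h_o·A) = 1/(29.5×15.6) = 0.002173 K/W
Sum of known resistances R_other = 0.06042 K/W
Total R = ΔT/Q = 29/212 = 0.1368 K/W
R_mineral wool = R_total − R_other = 0.07638 K/W
k = L/(R·A) = 0.045/(0.07638×15.6)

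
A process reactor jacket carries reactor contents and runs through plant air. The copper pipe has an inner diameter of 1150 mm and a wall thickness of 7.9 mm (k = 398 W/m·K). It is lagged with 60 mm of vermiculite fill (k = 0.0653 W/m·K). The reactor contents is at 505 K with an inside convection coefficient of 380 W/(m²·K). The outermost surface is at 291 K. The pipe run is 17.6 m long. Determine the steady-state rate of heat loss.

Cylindrical conduction, so R = ln(r₂/r₁)/(2πkL) per layer, in series:
R_inner film = 1/(h_i·2πr₁L) = 1/(380×2π×0.575×17.6) = 4.139×10^-5 K/W
R_copper pipe wall = ln(582.9/575)/(2π×398×17.6) = 3.1×10^-7 K/W
R_vermiculite fill = ln(642.9/582.9)/(2π×0.0653×17.6) = 0.01357 K/W
R_total = 0.01361 K/W
Q = ΔT/R_total = 214/0.01361

Q ≈ 15700 W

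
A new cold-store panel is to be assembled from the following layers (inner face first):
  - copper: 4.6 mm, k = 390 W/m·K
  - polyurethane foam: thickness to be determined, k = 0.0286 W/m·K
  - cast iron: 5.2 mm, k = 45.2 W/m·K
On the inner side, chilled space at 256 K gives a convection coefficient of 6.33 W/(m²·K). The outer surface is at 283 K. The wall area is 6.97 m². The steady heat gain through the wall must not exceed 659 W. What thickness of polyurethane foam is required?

Series thermal resistances:
R_inner film = 1/(h_i·A) = 1/(6.33×6.97) = 0.02267 K/W
R_copper = L/(kA) = 0.0046/(390×6.97) = 1.692×10^-6 K/W
R_cast iron = L/(kA) = 0.0052/(45.2×6.97) = 1.651×10^-5 K/W
Sum of the known resistances R_other = 0.02268 K/W
Required total resistance R_tot = ΔT/Q_allow = 27/659 = 0.04097 K/W
R_polyurethane foam = R_tot − R_other = 0.01829 K/W
L = R·k·A = 0.01829×0.0286×6.97

L ≈ 3.65 mm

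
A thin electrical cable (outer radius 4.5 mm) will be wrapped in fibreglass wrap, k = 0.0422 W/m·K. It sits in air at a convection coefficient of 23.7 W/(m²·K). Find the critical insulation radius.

r_cr ≈ 1.78 mm

For a cylinder r_cr = k/h = 0.0422/23.7
r_cr = 1.78 mm; since the bare radius (4.5 mm) is above r_cr, any added insulation will reduce heat loss.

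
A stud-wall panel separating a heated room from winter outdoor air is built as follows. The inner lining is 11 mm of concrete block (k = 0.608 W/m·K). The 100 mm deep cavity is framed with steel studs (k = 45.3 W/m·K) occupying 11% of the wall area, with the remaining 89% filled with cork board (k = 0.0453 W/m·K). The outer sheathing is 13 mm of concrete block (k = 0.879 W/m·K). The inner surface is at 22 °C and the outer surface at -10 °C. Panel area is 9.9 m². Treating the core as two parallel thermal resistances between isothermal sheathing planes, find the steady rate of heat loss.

Sheathing layers in series; stud and cavity paths in parallel between them.
R_inner = 0.011/(0.608×9.9) = 0.001827 K/W
R_stud  = 0.1/(45.3×0.11×9.9) = 0.002027 K/W
R_cav   = 0.1/(0.0453×0.89×9.9) = 0.2505 K/W
1/R_core = 1/R_stud + 1/R_cav → R_core = 0.002011 K/W
R_outer = 0.013/(0.879×9.9) = 0.001494 K/W
R_total = 0.005332 K/W
Q = ΔT/R_total = 32/0.005332

Q ≈ 6000 W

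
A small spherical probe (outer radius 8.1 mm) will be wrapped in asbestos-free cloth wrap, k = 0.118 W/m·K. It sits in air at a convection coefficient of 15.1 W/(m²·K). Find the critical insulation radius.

r_cr ≈ 15.6 mm

For a sphere r_cr = 2k/h = 2×0.118/15.1
r_cr = 15.6 mm; since the bare radius (8.1 mm) is below r_cr, adding a thin layer of insulation will *increase* heat loss.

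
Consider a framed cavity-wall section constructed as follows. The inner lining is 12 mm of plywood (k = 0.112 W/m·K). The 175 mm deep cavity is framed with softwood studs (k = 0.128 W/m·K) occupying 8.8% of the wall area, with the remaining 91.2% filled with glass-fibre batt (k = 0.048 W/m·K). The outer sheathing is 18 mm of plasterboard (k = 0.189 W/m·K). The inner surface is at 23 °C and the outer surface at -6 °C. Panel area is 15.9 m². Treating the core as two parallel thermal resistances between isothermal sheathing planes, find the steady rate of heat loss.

Sheathing layers in series; stud and cavity paths in parallel between them.
R_inner = 0.012/(0.112×15.9) = 0.006739 K/W
R_stud  = 0.175/(0.128×0.088×15.9) = 0.9771 K/W
R_cav   = 0.175/(0.048×0.912×15.9) = 0.2514 K/W
1/R_core = 1/R_stud + 1/R_cav → R_core = 0.2 K/W
R_outer = 0.018/(0.189×15.9) = 0.00599 K/W
R_total = 0.2127 K/W
Q = ΔT/R_total = 29/0.2127

Q ≈ 136 W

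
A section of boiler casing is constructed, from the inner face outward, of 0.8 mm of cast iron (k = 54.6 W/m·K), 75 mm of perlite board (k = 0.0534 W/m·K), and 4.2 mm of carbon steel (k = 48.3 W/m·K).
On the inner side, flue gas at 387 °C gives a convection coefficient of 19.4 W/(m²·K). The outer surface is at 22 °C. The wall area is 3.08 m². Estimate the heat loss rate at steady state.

Series thermal resistances:
R_inner film = 1/(h_i·A) = 1/(19.4×3.08) = 0.01674 K/W
R_cast iron = L/(kA) = 0.0008/(54.6×3.08) = 4.757×10^-6 K/W
R_perlite board = L/(kA) = 0.075/(0.0534×3.08) = 0.456 K/W
R_carbon steel = L/(kA) = 0.0042/(48.3×3.08) = 2.823×10^-5 K/W
R_total = 0.4728 K/W
Q = ΔT / R_total = 365 / 0.4728

Q ≈ 772 W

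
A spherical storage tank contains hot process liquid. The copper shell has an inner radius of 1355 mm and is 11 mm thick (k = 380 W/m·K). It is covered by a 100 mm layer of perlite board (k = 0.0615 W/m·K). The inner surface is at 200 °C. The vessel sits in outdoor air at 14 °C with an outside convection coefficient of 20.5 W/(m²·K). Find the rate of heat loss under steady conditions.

Q ≈ 2800 W

Each spherical layer contributes R = (1/r_i − 1/r_o)/(4πk):
R_copper shell = (1/1.355 − 1/1.366)/(4π×380) = 1.245×10^-6 K/W
R_perlite board = (1/1.366 − 1/1.466)/(4π×0.0615) = 0.06461 K/W
R_outer film = 1/(h·4πr_o²) = 1/(20.5×4π×1.466²) = 0.001806 K/W
R_total = 0.06642 K/W
Q = ΔT/R_total = 186/0.06642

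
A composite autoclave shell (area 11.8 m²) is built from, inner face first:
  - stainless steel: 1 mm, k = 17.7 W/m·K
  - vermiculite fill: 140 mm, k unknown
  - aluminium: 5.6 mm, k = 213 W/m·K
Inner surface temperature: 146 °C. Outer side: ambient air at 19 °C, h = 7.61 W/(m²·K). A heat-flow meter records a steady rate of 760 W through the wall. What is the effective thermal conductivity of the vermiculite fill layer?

k ≈ 0.0761 W/(m·K)

Treating each layer as a thermal resistance in series:
R_stainless steel = L/(kA) = 0.001/(17.7×11.8) = 4.788×10^-6 K/W
R_aluminium = L/(kA) = 0.0056/(213×11.8) = 2.228×10^-6 K/W
R_outer film = 1/(h_o·A) = 1/(7.61×11.8) = 0.01114 K/W
Sum of known resistances R_other = 0.01114 K/W
Total R = ΔT/Q = 127/760 = 0.1671 K/W
R_vermiculite fill = R_total − R_other = 0.156 K/W
k = L/(R·A) = 0.14/(0.156×11.8)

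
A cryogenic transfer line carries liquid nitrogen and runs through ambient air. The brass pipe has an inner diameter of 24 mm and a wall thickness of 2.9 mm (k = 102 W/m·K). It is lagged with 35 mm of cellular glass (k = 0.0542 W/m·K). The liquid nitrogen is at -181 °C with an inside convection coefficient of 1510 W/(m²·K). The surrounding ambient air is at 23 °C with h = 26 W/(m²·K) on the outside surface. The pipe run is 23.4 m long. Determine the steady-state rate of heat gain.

For a radial system each layer contributes R = ln(r_out/r_in)/(2πkL); films add R = 1/(hA).
R_inner film = 1/(h_i·2πr₁L) = 1/(1510×2π×0.012×23.4) = 3.754×10^-4 K/W
R_brass pipe wall = ln(14.9/12)/(2π×102×23.4) = 1.443×10^-5 K/W
R_cellular glass = ln(49.9/14.9)/(2π×0.0542×23.4) = 0.1517 K/W
R_outer film = 1/(h_o·2πr_oL) = 1/(26×2π×0.0499×23.4) = 0.005242 K/W
R_total = 0.1573 K/W
Q = ΔT/R_total = 204/0.1573

Q ≈ 1300 W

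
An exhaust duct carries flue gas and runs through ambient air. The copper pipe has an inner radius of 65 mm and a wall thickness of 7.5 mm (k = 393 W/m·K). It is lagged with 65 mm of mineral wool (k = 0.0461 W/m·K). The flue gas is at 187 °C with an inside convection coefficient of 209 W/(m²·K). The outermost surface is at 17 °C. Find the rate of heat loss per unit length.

q′ ≈ 76.5 W/m

Treating each annulus and film as a series resistance:
R_inner film = 1/(h_i·2πr₁L) = 1/(209×2π×0.065×1) = 0.01172 K/W
R_copper pipe wall = ln(72.5/65)/(2π×393×1) = 4.422×10^-5 K/W
R_mineral wool = ln(137.5/72.5)/(2π×0.0461×1) = 2.21 K/W
R_total = 2.221 K/W
Q = ΔT/R_total = 170/2.221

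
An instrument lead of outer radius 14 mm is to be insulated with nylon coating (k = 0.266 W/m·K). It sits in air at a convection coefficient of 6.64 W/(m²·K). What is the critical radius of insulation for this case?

For a cylinder r_cr = k/h = 0.266/6.64
r_cr = 40.1 mm; since the bare radius (14 mm) is below r_cr, adding a thin layer of insulation will *increase* heat loss.

r_cr ≈ 40.1 mm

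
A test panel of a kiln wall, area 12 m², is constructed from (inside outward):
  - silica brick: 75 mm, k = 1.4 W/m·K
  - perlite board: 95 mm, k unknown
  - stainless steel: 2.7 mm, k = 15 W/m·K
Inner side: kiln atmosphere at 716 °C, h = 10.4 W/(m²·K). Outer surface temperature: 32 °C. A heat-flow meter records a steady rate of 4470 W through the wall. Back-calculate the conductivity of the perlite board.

Series thermal resistances:
R_inner film = 1/(h_i·A) = 1/(10.4×12) = 0.008013 K/W
R_silica brick = L/(kA) = 0.075/(1.4×12) = 0.004464 K/W
R_stainless steel = L/(kA) = 0.0027/(15×12) = 1.5×10^-5 K/W
Sum of known resistances R_other = 0.01249 K/W
Total R = ΔT/Q = 684/4470 = 0.153 K/W
R_perlite board = R_total − R_other = 0.1405 K/W
k = L/(R·A) = 0.095/(0.1405×12)

k ≈ 0.0563 W/(m·K)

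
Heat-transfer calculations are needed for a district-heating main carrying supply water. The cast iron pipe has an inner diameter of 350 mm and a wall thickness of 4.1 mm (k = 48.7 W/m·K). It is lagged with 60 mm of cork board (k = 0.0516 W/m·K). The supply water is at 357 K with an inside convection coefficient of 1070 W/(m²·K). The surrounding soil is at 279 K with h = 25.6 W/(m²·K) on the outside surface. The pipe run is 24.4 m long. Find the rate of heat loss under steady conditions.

Radial resistances (cylindrical: R_cond = ln(r_o/r_i)/(2πkL), R_conv = 1/(h·2πrL)):
R_inner film = 1/(h_i·2πr₁L) = 1/(1070×2π×0.175×24.4) = 3.483×10^-5 K/W
R_cast iron pipe wall = ln(179.1/175)/(2π×48.7×24.4) = 3.102×10^-6 K/W
R_cork board = ln(239.1/179.1)/(2π×0.0516×24.4) = 0.03652 K/W
R_outer film = 1/(h_o·2πr_oL) = 1/(25.6×2π×0.2391×24.4) = 0.001066 K/W
R_total = 0.03763 K/W
Q = ΔT/R_total = 78/0.03763

Q ≈ 2070 W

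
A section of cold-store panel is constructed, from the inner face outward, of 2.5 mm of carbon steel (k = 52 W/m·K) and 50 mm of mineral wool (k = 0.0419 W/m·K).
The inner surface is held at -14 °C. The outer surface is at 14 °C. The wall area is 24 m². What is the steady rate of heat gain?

Thermal resistances in series:
R_carbon steel = L/(kA) = 0.0025/(52×24) = 2.003×10^-6 K/W
R_mineral wool = L/(kA) = 0.05/(0.0419×24) = 0.04972 K/W
R_total = 0.04972 K/W
Q = ΔT / R_total = 28 / 0.04972

Q ≈ 563 W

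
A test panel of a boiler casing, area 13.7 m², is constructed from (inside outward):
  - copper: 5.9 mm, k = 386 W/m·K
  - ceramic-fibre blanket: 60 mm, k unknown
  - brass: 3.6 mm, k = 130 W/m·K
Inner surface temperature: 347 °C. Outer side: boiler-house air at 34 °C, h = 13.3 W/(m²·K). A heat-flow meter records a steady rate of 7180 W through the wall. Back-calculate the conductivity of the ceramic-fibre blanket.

Series thermal resistances:
R_copper = L/(kA) = 0.0059/(386×13.7) = 1.116×10^-6 K/W
R_brass = L/(kA) = 0.0036/(130×13.7) = 2.021×10^-6 K/W
R_outer film = 1/(h_o·A) = 1/(13.3×13.7) = 0.005488 K/W
Sum of known resistances R_other = 0.005491 K/W
Total R = ΔT/Q = 313/7180 = 0.04359 K/W
R_ceramic-fibre blanket = R_total − R_other = 0.0381 K/W
k = L/(R·A) = 0.06/(0.0381×13.7)

k ≈ 0.115 W/(m·K)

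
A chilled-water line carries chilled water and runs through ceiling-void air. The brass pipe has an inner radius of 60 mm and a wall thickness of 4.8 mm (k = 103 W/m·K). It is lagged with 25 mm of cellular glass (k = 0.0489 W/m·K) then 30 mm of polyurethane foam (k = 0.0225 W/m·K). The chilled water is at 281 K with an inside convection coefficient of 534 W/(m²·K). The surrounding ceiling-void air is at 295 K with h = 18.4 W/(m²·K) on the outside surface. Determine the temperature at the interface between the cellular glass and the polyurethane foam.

For a radial system each layer contributes R = ln(r_out/r_in)/(2πkL); films add R = 1/(hA).
R_inner film = 1/(h_i·2πr₁L) = 1/(534×2π×0.06×1) = 0.004967 K/W
R_brass pipe wall = ln(64.8/60)/(2π×103×1) = 1.189×10^-4 K/W
R_cellular glass = ln(89.8/64.8)/(2π×0.0489×1) = 1.062 K/W
R_polyurethane foam = ln(119.8/89.8)/(2π×0.0225×1) = 2.039 K/W
R_outer film = 1/(h_o·2πr_oL) = 1/(18.4×2π×0.1198×1) = 0.0722 K/W
R_total = 3.178 K/W
Q = ΔT/R_total = 14/3.178
Q = 4.41 W/m
T_interface = T_inner + Q·ΣR(inner→interface) = 281 + 4.41×1.067

T ≈ 286 K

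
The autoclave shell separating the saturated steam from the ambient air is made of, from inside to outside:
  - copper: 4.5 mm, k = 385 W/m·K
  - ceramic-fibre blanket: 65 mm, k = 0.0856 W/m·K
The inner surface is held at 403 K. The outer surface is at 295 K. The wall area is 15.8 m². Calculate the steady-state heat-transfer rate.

Q ≈ 2250 W

Thermal resistances in series:
R_copper = L/(kA) = 0.0045/(385×15.8) = 7.398×10^-7 K/W
R_ceramic-fibre blanket = L/(kA) = 0.065/(0.0856×15.8) = 0.04806 K/W
R_total = 0.04806 K/W
Q = ΔT / R_total = 108 / 0.04806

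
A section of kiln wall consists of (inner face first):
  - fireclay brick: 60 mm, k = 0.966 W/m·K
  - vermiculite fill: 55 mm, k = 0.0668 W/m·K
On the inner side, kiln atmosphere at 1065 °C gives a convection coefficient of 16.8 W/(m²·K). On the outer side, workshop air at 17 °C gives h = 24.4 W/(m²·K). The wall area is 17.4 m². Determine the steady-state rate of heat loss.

Q ≈ 18500 W

Model the wall as resistances in series:
R_inner film = 1/(h_i·A) = 1/(16.8×17.4) = 0.003421 K/W
R_fireclay brick = L/(kA) = 0.06/(0.966×17.4) = 0.00357 K/W
R_vermiculite fill = L/(kA) = 0.055/(0.0668×17.4) = 0.04732 K/W
R_outer film = 1/(h_o·A) = 1/(24.4×17.4) = 0.002355 K/W
R_total = 0.05667 K/W
Q = ΔT / R_total = 1048 / 0.05667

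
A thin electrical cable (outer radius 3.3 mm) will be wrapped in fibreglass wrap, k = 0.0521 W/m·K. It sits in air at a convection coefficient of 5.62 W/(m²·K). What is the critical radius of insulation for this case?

r_cr ≈ 9.27 mm

For a cylinder r_cr = k/h = 0.0521/5.62
r_cr = 9.27 mm; since the bare radius (3.3 mm) is below r_cr, adding a thin layer of insulation will *increase* heat loss.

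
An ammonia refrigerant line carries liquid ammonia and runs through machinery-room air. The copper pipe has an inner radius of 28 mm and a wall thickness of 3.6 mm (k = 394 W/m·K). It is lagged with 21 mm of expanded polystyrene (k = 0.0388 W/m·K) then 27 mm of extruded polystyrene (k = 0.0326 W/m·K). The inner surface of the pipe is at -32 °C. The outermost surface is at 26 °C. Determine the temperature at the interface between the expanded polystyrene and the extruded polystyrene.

T ≈ -2.52 °C

Radial resistances (cylindrical: R_cond = ln(r_o/r_i)/(2πkL), R_conv = 1/(h·2πrL)):
R_copper pipe wall = ln(31.6/28)/(2π×394×1) = 4.886×10^-5 K/W
R_expanded polystyrene = ln(52.6/31.6)/(2π×0.0388×1) = 2.09 K/W
R_extruded polystyrene = ln(79.6/52.6)/(2π×0.0326×1) = 2.023 K/W
R_total = 4.113 K/W
Q = ΔT/R_total = 58/4.113
Q = 14.1 W/m
T_interface = T_inner + Q·ΣR(inner→interface) = -32 + 14.1×2.09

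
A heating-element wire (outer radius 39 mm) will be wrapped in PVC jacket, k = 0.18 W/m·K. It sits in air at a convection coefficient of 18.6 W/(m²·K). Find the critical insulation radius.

r_cr ≈ 9.68 mm

For a cylinder r_cr = k/h = 0.18/18.6
r_cr = 9.68 mm; since the bare radius (39 mm) is above r_cr, any added insulation will reduce heat loss.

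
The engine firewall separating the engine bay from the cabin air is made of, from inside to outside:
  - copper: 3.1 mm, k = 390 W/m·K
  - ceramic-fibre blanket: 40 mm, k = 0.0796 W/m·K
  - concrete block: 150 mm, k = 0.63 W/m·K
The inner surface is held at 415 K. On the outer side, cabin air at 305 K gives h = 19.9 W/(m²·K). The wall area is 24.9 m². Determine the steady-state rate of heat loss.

Q ≈ 3460 W

Using the resistance-network approach (series):
R_copper = L/(kA) = 0.0031/(390×24.9) = 3.192×10^-7 K/W
R_ceramic-fibre blanket = L/(kA) = 0.04/(0.0796×24.9) = 0.02018 K/W
R_concrete block = L/(kA) = 0.15/(0.63×24.9) = 0.009562 K/W
R_outer film = 1/(h_o·A) = 1/(19.9×24.9) = 0.002018 K/W
R_total = 0.03176 K/W
Q = ΔT / R_total = 110 / 0.03176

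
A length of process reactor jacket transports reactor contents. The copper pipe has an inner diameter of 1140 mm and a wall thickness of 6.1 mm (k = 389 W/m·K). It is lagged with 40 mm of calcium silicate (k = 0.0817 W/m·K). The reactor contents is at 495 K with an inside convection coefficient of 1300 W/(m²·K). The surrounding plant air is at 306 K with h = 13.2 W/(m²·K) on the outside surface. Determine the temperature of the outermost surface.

Treating each annulus and film as a series resistance:
R_inner film = 1/(h_i·2πr₁L) = 1/(1300×2π×0.57×1) = 2.148×10^-4 K/W
R_copper pipe wall = ln(576.1/570)/(2π×389×1) = 4.355×10^-6 K/W
R_calcium silicate = ln(616.1/576.1)/(2π×0.0817×1) = 0.1308 K/W
R_outer film = 1/(h_o·2πr_oL) = 1/(13.2×2π×0.6161×1) = 0.01957 K/W
R_total = 0.1506 K/W
Q = ΔT/R_total = 189/0.1506
Q = 1260 W/m
T_interface = T_inner − Q·ΣR(inner→interface) = 495 − 1260×0.131

T ≈ 331 K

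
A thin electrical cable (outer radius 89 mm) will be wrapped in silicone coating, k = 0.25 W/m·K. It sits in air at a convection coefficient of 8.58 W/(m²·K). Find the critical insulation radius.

r_cr ≈ 29.1 mm

For a cylinder r_cr = k/h = 0.25/8.58
r_cr = 29.1 mm; since the bare radius (89 mm) is above r_cr, any added insulation will reduce heat loss.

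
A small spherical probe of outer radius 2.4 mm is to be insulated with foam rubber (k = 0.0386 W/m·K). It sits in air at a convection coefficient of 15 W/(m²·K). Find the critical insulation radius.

For a sphere r_cr = 2k/h = 2×0.0386/15
r_cr = 5.15 mm; since the bare radius (2.4 mm) is below r_cr, adding a thin layer of insulation will *increase* heat loss.

r_cr ≈ 5.15 mm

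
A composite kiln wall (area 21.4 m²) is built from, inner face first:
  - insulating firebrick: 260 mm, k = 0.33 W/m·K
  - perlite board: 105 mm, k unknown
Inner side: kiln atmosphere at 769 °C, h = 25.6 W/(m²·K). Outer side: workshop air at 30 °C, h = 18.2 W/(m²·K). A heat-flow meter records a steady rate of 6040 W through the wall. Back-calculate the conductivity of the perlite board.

k ≈ 0.0605 W/(m·K)

Series thermal resistances:
R_inner film = 1/(h_i·A) = 1/(25.6×21.4) = 0.001825 K/W
R_insulating firebrick = L/(kA) = 0.26/(0.33×21.4) = 0.03682 K/W
R_outer film = 1/(h_o·A) = 1/(18.2×21.4) = 0.002568 K/W
Sum of known resistances R_other = 0.04121 K/W
Total R = ΔT/Q = 739/6040 = 0.1224 K/W
R_perlite board = R_total − R_other = 0.08114 K/W
k = L/(R·A) = 0.105/(0.08114×21.4)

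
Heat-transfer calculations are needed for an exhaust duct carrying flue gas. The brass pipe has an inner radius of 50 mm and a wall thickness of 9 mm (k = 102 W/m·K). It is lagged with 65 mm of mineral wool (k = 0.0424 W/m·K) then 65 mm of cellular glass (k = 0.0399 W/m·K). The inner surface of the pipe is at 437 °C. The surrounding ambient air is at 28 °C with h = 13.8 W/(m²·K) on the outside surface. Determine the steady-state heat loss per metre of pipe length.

q′ ≈ 90.3 W/m

Radial resistances (cylindrical: R_cond = ln(r_o/r_i)/(2πkL), R_conv = 1/(h·2πrL)):
R_brass pipe wall = ln(59/50)/(2π×102×1) = 2.583×10^-4 K/W
R_mineral wool = ln(124/59)/(2π×0.0424×1) = 2.788 K/W
R_cellular glass = ln(189/124)/(2π×0.0399×1) = 1.681 K/W
R_outer film = 1/(h_o·2πr_oL) = 1/(13.8×2π×0.189×1) = 0.06102 K/W
R_total = 4.53 K/W
Q = ΔT/R_total = 409/4.53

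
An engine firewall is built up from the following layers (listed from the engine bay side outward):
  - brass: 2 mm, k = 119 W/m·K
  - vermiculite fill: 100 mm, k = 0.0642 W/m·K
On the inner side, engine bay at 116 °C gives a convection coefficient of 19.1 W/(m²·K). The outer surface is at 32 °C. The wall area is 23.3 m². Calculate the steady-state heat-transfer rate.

Q ≈ 1220 W

Using the resistance-network approach (series):
R_inner film = 1/(h_i·A) = 1/(19.1×23.3) = 0.002247 K/W
R_brass = L/(kA) = 0.002/(119×23.3) = 7.213×10^-7 K/W
R_vermiculite fill = L/(kA) = 0.1/(0.0642×23.3) = 0.06685 K/W
R_total = 0.0691 K/W
Q = ΔT / R_total = 84 / 0.0691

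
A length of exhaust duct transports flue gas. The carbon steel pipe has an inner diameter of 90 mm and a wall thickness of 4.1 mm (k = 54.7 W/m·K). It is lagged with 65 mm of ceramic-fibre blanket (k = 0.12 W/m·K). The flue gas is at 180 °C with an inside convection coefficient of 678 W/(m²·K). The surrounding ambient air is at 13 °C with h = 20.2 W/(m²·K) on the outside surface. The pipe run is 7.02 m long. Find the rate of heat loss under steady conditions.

Q ≈ 983 W

Treating each annulus and film as a series resistance:
R_inner film = 1/(h_i·2πr₁L) = 1/(678×2π×0.045×7.02) = 7.431×10^-4 K/W
R_carbon steel pipe wall = ln(49.1/45)/(2π×54.7×7.02) = 3.614×10^-5 K/W
R_ceramic-fibre blanket = ln(114.1/49.1)/(2π×0.12×7.02) = 0.1593 K/W
R_outer film = 1/(h_o·2πr_oL) = 1/(20.2×2π×0.1141×7.02) = 0.009837 K/W
R_total = 0.1699 K/W
Q = ΔT/R_total = 167/0.1699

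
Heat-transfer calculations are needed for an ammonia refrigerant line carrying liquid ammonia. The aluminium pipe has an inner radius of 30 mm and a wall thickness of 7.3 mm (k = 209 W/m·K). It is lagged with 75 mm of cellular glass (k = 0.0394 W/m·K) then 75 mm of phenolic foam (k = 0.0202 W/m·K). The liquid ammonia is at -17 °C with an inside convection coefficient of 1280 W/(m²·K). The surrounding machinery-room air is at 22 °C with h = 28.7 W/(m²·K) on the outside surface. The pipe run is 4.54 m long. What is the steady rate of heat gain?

Q ≈ 20.8 W

For a radial system each layer contributes R = ln(r_out/r_in)/(2πkL); films add R = 1/(hA).
R_inner film = 1/(h_i·2πr₁L) = 1/(1280×2π×0.03×4.54) = 9.129×10^-4 K/W
R_aluminium pipe wall = ln(37.3/30)/(2π×209×4.54) = 3.653×10^-5 K/W
R_cellular glass = ln(112.3/37.3)/(2π×0.0394×4.54) = 0.9807 K/W
R_phenolic foam = ln(187.3/112.3)/(2π×0.0202×4.54) = 0.8877 K/W
R_outer film = 1/(h_o·2πr_oL) = 1/(28.7×2π×0.1873×4.54) = 0.006521 K/W
R_total = 1.876 K/W
Q = ΔT/R_total = 39/1.876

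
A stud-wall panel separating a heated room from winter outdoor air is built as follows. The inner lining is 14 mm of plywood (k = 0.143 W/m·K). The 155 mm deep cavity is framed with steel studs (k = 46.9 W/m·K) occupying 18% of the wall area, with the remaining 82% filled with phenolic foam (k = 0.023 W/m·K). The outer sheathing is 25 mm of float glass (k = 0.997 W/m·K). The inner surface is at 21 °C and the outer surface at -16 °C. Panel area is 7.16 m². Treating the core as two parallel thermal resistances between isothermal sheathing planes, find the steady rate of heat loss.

Sheathing layers in series; stud and cavity paths in parallel between them.
R_inner = 0.014/(0.143×7.16) = 0.01367 K/W
R_stud  = 0.155/(46.9×0.18×7.16) = 0.002564 K/W
R_cav   = 0.155/(0.023×0.82×7.16) = 1.148 K/W
1/R_core = 1/R_stud + 1/R_cav → R_core = 0.002559 K/W
R_outer = 0.025/(0.997×7.16) = 0.003502 K/W
R_total = 0.01973 K/W
Q = ΔT/R_total = 37/0.01973

Q ≈ 1870 W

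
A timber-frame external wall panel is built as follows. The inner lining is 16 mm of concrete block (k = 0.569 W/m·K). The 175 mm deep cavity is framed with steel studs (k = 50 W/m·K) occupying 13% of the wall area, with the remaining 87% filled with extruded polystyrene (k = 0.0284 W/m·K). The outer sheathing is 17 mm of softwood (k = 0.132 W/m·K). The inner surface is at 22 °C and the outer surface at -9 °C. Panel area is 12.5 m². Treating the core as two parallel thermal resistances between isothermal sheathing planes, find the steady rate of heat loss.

Q ≈ 2110 W

Sheathing layers in series; stud and cavity paths in parallel between them.
R_inner = 0.016/(0.569×12.5) = 0.00225 K/W
R_stud  = 0.175/(50×0.13×12.5) = 0.002154 K/W
R_cav   = 0.175/(0.0284×0.87×12.5) = 0.5666 K/W
1/R_core = 1/R_stud + 1/R_cav → R_core = 0.002146 K/W
R_outer = 0.017/(0.132×12.5) = 0.0103 K/W
R_total = 0.0147 K/W
Q = ΔT/R_total = 31/0.0147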